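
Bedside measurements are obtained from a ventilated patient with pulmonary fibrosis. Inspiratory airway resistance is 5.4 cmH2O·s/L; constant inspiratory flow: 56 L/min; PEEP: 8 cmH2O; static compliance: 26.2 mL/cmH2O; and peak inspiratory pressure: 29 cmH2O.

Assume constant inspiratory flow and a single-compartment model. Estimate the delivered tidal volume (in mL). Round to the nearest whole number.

Flow: 56 L/min ÷ 60 = 0.9333 L/s.
Equation of motion (constant flow): PIP = Vt/C + R·V̇ + PEEP.
Vt/C = PIP − R·V̇ − PEEP = 29 − 5.04 − 8 = 15.96 cmH2O.
Vt = C × 15.96 = 26.2 × 15.96 = 418.15 mL.

418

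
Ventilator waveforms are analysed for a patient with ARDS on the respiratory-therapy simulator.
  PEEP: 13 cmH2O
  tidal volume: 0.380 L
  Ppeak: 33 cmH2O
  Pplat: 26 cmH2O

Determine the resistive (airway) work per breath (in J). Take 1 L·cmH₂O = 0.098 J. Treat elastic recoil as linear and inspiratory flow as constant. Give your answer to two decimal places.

With constant inspiratory flow the resistive pressure is constant at PIP − Pplat = 33 − 26 = 7.0 cmH2O, so resistive work = 7.0 × 0.380 = 2.66 L·cmH2O.
× 0.098 J/(L·cmH2O) → 0.2607 J.

0.26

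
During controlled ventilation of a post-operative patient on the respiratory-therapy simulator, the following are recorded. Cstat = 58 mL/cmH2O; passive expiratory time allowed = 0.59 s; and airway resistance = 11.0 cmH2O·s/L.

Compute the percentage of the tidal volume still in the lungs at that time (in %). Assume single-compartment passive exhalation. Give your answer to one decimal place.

τ = R × C = 11.0 × 58 mL/cmH2O = 11.0 × 0.058 L/cmH2O = 0.638 s.
Passive exhalation: V(t)/V₀ = e^(−t/τ) = e^(−0.59/0.638) = 0.3966.
Fraction remaining = 0.3966 → 39.66%.

39.7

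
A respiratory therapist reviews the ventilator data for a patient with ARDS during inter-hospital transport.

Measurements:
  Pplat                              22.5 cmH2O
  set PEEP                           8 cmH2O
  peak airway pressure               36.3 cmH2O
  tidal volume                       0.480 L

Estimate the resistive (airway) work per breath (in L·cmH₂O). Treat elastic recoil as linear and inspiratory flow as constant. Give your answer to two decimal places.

With constant inspiratory flow the resistive pressure is constant at PIP − Pplat = 36.3 − 22.5 = 13.8 cmH2O, so resistive work = 13.8 × 0.480 = 6.624 L·cmH2O.

6.62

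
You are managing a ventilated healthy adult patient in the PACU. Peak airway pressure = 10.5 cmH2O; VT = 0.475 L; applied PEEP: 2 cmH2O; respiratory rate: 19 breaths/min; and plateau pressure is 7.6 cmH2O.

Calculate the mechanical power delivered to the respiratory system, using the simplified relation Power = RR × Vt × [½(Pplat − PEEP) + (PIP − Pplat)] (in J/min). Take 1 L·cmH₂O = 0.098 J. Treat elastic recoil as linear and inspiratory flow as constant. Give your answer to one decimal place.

5.0

Per-breath work = Vt × [½(Pplat−PEEP) + (PIP−Pplat)] = 0.475 × [0.5×5.6 + 2.9] = 0.475 × 5.7 = 2.708 L·cmH2O.
Power = 19 × 2.708 = 51.452 L·cmH2O/min.
× 0.098 J/(L·cmH2O) → 5.042 J/min.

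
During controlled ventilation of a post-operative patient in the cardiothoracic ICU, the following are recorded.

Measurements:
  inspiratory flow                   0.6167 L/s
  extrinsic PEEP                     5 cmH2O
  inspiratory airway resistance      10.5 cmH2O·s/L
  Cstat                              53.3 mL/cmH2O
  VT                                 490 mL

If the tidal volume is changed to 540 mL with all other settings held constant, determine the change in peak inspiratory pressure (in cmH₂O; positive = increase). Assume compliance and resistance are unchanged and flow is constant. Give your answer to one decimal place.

PIP = Vt/C + R·V̇ + PEEP (constant-flow equation of motion).
Only the elastic term changes: ΔPIP = ΔVt / C = (540 − 490) / 53.3 = 0.9381 cmH2O.

0.9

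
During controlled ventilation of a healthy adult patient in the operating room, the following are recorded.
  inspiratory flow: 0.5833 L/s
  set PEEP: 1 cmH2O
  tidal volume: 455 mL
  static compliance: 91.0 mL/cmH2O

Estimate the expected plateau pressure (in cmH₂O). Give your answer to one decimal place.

6.0

Pplat = PEEP + Vt / Cstat = 1 + 455 / 91.0 = 1 + 5.0 = 6.0 cmH2O.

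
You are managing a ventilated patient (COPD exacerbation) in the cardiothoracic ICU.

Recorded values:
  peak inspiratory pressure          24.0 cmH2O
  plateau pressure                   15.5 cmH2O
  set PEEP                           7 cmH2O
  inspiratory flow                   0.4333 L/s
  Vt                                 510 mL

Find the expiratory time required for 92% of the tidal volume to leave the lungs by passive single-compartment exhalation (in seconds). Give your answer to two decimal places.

R = (PIP − Pplat)/V̇ = (24.0 − 15.5) / 0.4333 = 8.5/0.4333 = 19.617 cmH2O·s/L.
C = Vt/(Pplat − PEEP) = 510.0 / (15.5 − 7) = 510.0/8.5 = 60.0 mL/cmH2O.
τ = R × C = 19.617 × 0.06 L/cmH2O = 1.177 s.
t = −τ·ln(1 − 0.92) = −1.177·ln(0.08) = 2.973 s.

2.97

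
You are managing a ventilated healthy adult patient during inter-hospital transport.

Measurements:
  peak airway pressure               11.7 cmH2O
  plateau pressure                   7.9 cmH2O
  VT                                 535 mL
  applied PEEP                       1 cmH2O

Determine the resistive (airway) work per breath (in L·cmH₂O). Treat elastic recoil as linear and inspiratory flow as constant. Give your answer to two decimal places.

2.03

With constant inspiratory flow the resistive pressure is constant at PIP − Pplat = 11.7 − 7.9 = 3.8 cmH2O, so resistive work = 3.8 × 0.535 = 2.033 L·cmH2O.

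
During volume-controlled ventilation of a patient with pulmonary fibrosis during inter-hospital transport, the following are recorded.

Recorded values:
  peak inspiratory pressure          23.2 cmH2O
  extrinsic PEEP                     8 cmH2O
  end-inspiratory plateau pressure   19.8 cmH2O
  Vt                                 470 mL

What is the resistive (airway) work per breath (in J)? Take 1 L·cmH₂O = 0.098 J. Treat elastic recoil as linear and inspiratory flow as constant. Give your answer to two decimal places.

0.16

With constant inspiratory flow the resistive pressure is constant at PIP − Pplat = 23.2 − 19.8 = 3.4 cmH2O, so resistive work = 3.4 × 0.470 = 1.598 L·cmH2O.
× 0.098 J/(L·cmH2O) → 0.1566 J.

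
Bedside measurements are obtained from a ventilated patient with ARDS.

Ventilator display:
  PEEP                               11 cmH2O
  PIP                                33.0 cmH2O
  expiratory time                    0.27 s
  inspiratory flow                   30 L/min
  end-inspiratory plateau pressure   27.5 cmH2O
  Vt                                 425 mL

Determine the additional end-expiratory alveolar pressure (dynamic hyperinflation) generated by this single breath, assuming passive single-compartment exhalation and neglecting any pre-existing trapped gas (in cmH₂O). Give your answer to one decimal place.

Flow: 30 L/min ÷ 60 = 0.5 L/s.
R = (PIP − Pplat)/V̇ = (33.0 − 27.5) / 0.5 = 5.5/0.5 = 11.0 cmH2O·s/L.
C = Vt/(Pplat − PEEP) = 425.0 / (27.5 − 11) = 425.0/16.5 = 25.758 mL/cmH2O.
τ = R × C = 11.0 × 0.02576 L/cmH2O = 0.2834 s.
Fraction remaining = e^(−Te/τ) = e^(−0.27/0.2834) = 0.3857; trapped volume = 425.0 × 0.3857 = 163.92 mL.
Additional alveolar pressure from trapping ≈ V_trapped / C = 163.92 / 25.758 = 6.364 cmH2O.

6.4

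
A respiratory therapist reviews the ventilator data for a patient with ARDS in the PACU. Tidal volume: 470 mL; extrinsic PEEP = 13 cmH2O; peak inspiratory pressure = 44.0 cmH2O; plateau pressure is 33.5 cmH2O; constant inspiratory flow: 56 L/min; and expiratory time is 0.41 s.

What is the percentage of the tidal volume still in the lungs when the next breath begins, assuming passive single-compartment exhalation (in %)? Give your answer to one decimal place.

20.4

Flow: 56 L/min ÷ 60 = 0.9333 L/s.
R = (PIP − Pplat)/V̇ = (44.0 − 33.5) / 0.9333 = 10.5/0.9333 = 11.25 cmH2O·s/L.
C = Vt/(Pplat − PEEP) = 470.0 / (33.5 − 13) = 470.0/20.5 = 22.927 mL/cmH2O.
τ = R × C = 11.25 × 0.02293 L/cmH2O = 0.258 s.
Fraction remaining at end-expiration = e^(−Te/τ) = e^(−0.41/0.258) = 0.2041 → 20.41%.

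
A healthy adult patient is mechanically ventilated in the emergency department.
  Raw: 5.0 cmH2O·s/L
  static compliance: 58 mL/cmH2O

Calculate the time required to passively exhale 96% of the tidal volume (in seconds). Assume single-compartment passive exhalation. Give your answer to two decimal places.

τ = R × C = 5.0 × 58 mL/cmH2O = 5.0 × 0.058 L/cmH2O = 0.29 s.
Exhaled fraction f = 1 − e^(−t/τ) → t = −τ·ln(1 − f) = −0.29·ln(0.04) = 0.9335 s.

0.93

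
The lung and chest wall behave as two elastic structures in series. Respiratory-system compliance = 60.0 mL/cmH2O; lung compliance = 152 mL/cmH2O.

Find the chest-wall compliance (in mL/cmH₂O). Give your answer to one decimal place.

1/Ccw = 1/Crs − 1/CL.
1/Ccw = 1/60.0 − 1/152 = 0.01009.
Ccw = 99.108 mL/cmH2O.

99.1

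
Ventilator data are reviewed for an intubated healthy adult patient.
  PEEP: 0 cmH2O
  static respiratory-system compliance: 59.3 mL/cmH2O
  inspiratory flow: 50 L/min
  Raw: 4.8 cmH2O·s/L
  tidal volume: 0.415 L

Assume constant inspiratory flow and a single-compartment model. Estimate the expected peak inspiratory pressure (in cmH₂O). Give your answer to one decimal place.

11.0

Flow: 50 L/min ÷ 60 = 0.8333 L/s.
Equation of motion (constant flow): PIP = Vt/C + R·V̇ + PEEP.
PIP = 415/59.3 + 4.8×0.8333 + 0 = 6.998 + 4.0 + 0 = 10.998 cmH2O.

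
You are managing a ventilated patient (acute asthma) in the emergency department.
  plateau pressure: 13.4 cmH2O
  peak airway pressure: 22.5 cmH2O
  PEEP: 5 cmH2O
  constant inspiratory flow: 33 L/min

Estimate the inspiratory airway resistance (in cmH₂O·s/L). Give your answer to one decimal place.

Flow: 33 L/min ÷ 60 = 0.55 L/s.
Raw = (PIP − Pplat) / flow = (22.5 − 13.4) / 0.55 = 9.1 / 0.55 = 16.545 cmH2O·s/L.

16.5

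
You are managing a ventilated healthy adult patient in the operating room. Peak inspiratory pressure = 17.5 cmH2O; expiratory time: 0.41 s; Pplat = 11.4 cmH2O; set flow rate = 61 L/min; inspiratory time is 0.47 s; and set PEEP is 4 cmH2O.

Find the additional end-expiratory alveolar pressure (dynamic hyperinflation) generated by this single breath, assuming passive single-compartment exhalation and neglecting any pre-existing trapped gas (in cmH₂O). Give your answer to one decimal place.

Flow: 61 L/min ÷ 60 = 1.0167 L/s.
Vt = flow × Ti = 1.0167 L/s × 0.47 s × 1000 mL/L = 477.85 mL.
R = (PIP − Pplat)/V̇ = (17.5 − 11.4) / 1.0167 = 6.1/1.0167 = 6.0 cmH2O·s/L.
C = Vt/(Pplat − PEEP) = 477.85 / (11.4 − 4) = 477.85/7.4 = 64.574 mL/cmH2O.
τ = R × C = 6.0 × 0.06457 L/cmH2O = 0.3874 s.
Fraction remaining = e^(−Te/τ) = e^(−0.41/0.3874) = 0.347; trapped volume = 477.85 × 0.347 = 165.81 mL.
Additional alveolar pressure from trapping ≈ V_trapped / C = 165.81 / 64.574 = 2.568 cmH2O.

2.6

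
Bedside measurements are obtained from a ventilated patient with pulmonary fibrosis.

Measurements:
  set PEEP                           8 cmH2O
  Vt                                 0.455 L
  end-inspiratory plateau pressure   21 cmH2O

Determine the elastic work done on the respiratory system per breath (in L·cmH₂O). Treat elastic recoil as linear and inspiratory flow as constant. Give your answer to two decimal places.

2.96

Elastic work ≈ ½ × (Pplat − PEEP) × Vt = 0.5 × (21 − 8) × 0.455 L = 0.5 × 13.0 × 0.455 = 2.958 L·cmH2O.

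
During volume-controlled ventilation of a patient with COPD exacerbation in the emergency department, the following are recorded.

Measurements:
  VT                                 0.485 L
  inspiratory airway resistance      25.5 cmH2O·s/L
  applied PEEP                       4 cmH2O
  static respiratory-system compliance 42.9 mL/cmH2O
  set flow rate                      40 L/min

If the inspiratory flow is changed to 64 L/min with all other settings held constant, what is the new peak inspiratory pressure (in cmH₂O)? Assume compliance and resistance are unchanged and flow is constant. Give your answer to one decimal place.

42.5

Flow: 40 L/min ÷ 60 = 0.6667 L/s.
New flow: 64 L/min ÷ 60 = 1.0667 L/s.
PIP = Vt/C + R·V̇ + PEEP (constant-flow equation of motion).
Only the resistive term changes: ΔPIP = R × ΔV̇ = 25.5 × (1.0667 − 0.6667) = 25.5 × 0.4 = 10.2 cmH2O.
Original PIP = 485/42.9 + 25.5×0.6667 + 4 = 32.306 cmH2O; new PIP = 32.306 + (10.2) = 42.506 cmH2O.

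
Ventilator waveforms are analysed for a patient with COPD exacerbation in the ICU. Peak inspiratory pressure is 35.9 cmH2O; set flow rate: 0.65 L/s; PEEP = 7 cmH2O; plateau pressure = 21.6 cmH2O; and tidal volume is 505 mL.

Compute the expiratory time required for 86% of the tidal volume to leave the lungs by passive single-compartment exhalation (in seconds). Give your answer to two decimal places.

R = (PIP − Pplat)/V̇ = (35.9 − 21.6) / 0.65 = 14.3/0.65 = 22.0 cmH2O·s/L.
C = Vt/(Pplat − PEEP) = 505.0 / (21.6 − 7) = 505.0/14.6 = 34.589 mL/cmH2O.
τ = R × C = 22.0 × 0.03459 L/cmH2O = 0.761 s.
t = −τ·ln(1 − 0.86) = −0.761·ln(0.14) = 1.496 s.

1.50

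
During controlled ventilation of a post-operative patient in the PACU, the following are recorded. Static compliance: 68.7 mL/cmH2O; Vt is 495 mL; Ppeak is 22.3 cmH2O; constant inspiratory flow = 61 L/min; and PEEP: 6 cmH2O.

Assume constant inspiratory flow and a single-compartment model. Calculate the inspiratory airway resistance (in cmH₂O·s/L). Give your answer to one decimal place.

8.9

Flow: 61 L/min ÷ 60 = 1.0167 L/s.
Equation of motion (constant flow): PIP = Vt/C + R·V̇ + PEEP.
R·V̇ = PIP − Vt/C − PEEP = 22.3 − 495/68.7 − 6 = 22.3 − 7.205 − 6 = 9.095 cmH2O.
R = 9.095 / 1.0167 = 8.946 cmH2O·s/L.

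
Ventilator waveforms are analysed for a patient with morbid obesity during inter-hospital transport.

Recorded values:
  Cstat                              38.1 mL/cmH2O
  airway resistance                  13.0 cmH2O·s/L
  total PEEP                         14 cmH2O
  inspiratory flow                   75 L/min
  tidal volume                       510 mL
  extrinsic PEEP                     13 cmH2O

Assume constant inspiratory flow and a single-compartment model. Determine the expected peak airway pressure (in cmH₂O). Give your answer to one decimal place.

43.6

Flow: 75 L/min ÷ 60 = 1.25 L/s.
Total PEEP = 14 cmH2O (set 13 + intrinsic 1); this is the baseline alveolar pressure.
Equation of motion (constant flow): PIP = Vt/C + R·V̇ + PEEP.
PIP = 510/38.1 + 13.0×1.25 + 14 = 13.386 + 16.25 + 14 = 43.636 cmH2O.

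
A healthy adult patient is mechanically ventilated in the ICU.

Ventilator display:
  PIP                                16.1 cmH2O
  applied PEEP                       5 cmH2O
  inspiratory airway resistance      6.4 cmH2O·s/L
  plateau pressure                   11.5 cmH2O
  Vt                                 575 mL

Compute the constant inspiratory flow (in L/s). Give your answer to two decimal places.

flow = (PIP − Pplat) / Raw = 4.6 / 6.4 = 0.7188 L/s.

0.72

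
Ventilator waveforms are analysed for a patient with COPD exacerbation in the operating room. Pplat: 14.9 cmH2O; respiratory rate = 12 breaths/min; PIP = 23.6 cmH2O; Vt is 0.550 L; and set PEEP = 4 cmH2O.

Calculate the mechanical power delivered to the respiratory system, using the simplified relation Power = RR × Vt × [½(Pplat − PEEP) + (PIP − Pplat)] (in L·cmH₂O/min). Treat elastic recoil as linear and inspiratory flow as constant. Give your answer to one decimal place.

Per-breath work = Vt × [½(Pplat−PEEP) + (PIP−Pplat)] = 0.550 × [0.5×10.9 + 8.7] = 0.550 × 14.15 = 7.783 L·cmH2O.
Power = 12 × 7.783 = 93.396 L·cmH2O/min.

93.4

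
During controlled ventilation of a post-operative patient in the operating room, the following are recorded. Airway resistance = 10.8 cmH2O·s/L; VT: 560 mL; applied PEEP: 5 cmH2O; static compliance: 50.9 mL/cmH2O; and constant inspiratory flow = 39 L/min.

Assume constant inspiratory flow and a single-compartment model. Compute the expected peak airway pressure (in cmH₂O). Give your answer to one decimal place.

23.0

Flow: 39 L/min ÷ 60 = 0.65 L/s.
Equation of motion (constant flow): PIP = Vt/C + R·V̇ + PEEP.
PIP = 560/50.9 + 10.8×0.65 + 5 = 11.002 + 7.02 + 5 = 23.022 cmH2O.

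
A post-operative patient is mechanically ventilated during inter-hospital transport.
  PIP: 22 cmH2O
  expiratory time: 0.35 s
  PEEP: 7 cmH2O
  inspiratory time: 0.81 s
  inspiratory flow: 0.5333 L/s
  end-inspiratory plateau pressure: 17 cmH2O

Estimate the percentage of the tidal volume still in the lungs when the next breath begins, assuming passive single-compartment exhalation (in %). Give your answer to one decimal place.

42.1

Vt = flow × Ti = 0.5333 L/s × 0.81 s × 1000 mL/L = 431.97 mL.
R = (PIP − Pplat)/V̇ = (22 − 17) / 0.5333 = 5.0/0.5333 = 9.376 cmH2O·s/L.
C = Vt/(Pplat − PEEP) = 431.97 / (17 − 7) = 431.97/10.0 = 43.197 mL/cmH2O.
τ = R × C = 9.376 × 0.0432 L/cmH2O = 0.405 s.
Fraction remaining at end-expiration = e^(−Te/τ) = e^(−0.35/0.405) = 0.4214 → 42.14%.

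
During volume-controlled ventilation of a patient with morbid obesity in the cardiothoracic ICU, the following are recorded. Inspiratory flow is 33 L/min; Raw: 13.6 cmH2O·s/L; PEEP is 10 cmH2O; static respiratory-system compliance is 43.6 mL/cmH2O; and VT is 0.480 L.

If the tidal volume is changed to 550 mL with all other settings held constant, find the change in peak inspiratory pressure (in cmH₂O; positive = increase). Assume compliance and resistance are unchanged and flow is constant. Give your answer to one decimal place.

1.6

PIP = Vt/C + R·V̇ + PEEP (constant-flow equation of motion).
Only the elastic term changes: ΔPIP = ΔVt / C = (550 − 480) / 43.6 = 1.606 cmH2O.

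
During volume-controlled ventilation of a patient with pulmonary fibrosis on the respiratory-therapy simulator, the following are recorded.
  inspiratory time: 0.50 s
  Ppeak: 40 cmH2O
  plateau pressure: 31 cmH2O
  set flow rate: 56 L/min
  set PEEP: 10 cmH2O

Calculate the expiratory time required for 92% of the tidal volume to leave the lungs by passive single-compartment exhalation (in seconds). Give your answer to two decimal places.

0.54

Flow: 56 L/min ÷ 60 = 0.9333 L/s.
Vt = flow × Ti = 0.9333 L/s × 0.50 s × 1000 mL/L = 466.65 mL.
R = (PIP − Pplat)/V̇ = (40 − 31) / 0.9333 = 9.0/0.9333 = 9.643 cmH2O·s/L.
C = Vt/(Pplat − PEEP) = 466.65 / (31 − 10) = 466.65/21.0 = 22.221 mL/cmH2O.
τ = R × C = 9.643 × 0.02222 L/cmH2O = 0.2143 s.
t = −τ·ln(1 − 0.92) = −0.2143·ln(0.08) = 0.5413 s.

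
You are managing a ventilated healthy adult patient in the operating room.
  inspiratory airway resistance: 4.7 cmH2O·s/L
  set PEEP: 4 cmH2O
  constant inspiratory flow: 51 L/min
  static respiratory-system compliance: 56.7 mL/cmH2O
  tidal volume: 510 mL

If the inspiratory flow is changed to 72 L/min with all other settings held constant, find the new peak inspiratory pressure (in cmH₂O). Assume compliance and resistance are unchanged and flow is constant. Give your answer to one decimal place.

18.6

Flow: 51 L/min ÷ 60 = 0.85 L/s.
New flow: 72 L/min ÷ 60 = 1.2 L/s.
PIP = Vt/C + R·V̇ + PEEP (constant-flow equation of motion).
Only the resistive term changes: ΔPIP = R × ΔV̇ = 4.7 × (1.2 − 0.85) = 4.7 × 0.35 = 1.645 cmH2O.
Original PIP = 510/56.7 + 4.7×0.85 + 4 = 16.99 cmH2O; new PIP = 16.99 + (1.645) = 18.635 cmH2O.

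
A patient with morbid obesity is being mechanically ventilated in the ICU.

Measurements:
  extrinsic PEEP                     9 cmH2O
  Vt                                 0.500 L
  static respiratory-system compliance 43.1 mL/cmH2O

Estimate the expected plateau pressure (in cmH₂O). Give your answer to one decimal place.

Pplat = PEEP + Vt / Cstat = 9 + 500 / 43.1 = 9 + 11.601 = 20.601 cmH2O.

20.6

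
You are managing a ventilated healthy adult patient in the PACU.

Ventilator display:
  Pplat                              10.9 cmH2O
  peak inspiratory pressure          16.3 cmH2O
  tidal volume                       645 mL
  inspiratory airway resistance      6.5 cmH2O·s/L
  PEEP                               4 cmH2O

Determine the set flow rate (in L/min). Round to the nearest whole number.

flow = (PIP − Pplat) / Raw = (16.3 − 10.9) / 6.5 = 0.8308 L/s × 60 = 49.848 L/min.

50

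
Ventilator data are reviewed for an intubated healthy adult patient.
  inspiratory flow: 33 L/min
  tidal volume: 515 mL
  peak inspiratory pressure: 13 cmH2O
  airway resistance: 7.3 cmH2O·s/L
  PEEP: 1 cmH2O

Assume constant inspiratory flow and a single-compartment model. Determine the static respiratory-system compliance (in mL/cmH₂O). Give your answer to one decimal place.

64.5

Flow: 33 L/min ÷ 60 = 0.55 L/s.
Equation of motion (constant flow): PIP = Vt/C + R·V̇ + PEEP.
Vt/C = PIP − R·V̇ − PEEP = 13 − 7.3×0.55 − 1 = 13 − 4.015 − 1 = 7.985 cmH2O.
C = Vt / 7.985 = 515 / 7.985 = 64.496 mL/cmH2O.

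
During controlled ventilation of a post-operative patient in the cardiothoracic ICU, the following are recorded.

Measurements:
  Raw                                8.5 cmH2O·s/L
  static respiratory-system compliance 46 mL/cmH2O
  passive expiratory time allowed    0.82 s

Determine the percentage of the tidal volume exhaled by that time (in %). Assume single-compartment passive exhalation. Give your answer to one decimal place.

τ = R × C = 8.5 × 46 mL/cmH2O = 8.5 × 0.046 L/cmH2O = 0.391 s.
Passive exhalation: V(t)/V₀ = e^(−t/τ) = e^(−0.82/0.391) = 0.1228.
Fraction exhaled = 1 − 0.1228 = 0.8772 → 87.72%.

87.7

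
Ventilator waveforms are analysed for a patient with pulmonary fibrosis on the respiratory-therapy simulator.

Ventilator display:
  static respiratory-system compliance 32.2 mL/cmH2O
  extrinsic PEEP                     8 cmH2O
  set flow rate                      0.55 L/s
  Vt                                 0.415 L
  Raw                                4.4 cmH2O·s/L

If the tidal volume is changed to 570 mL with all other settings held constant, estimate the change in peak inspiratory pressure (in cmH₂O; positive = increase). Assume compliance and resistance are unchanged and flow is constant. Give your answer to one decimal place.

PIP = Vt/C + R·V̇ + PEEP (constant-flow equation of motion).
Only the elastic term changes: ΔPIP = ΔVt / C = (570 − 415) / 32.2 = 4.814 cmH2O.

4.8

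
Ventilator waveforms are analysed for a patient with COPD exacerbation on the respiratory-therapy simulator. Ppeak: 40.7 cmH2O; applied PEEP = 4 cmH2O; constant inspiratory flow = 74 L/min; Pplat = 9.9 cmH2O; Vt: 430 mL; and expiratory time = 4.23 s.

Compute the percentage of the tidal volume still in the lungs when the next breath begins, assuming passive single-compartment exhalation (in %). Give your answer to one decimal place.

9.8

Flow: 74 L/min ÷ 60 = 1.2333 L/s.
R = (PIP − Pplat)/V̇ = (40.7 − 9.9) / 1.2333 = 30.8/1.2333 = 24.974 cmH2O·s/L.
C = Vt/(Pplat − PEEP) = 430.0 / (9.9 − 4) = 430.0/5.9 = 72.881 mL/cmH2O.
τ = R × C = 24.974 × 0.07288 L/cmH2O = 1.82 s.
Fraction remaining at end-expiration = e^(−Te/τ) = e^(−4.23/1.82) = 0.09786 → 9.786%.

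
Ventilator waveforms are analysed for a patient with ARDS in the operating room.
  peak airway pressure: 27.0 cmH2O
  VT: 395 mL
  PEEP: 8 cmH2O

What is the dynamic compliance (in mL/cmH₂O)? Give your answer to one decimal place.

Dynamic compliance = Vt / (PIP − PEEP) = 395 / (27.0 − 8) = 395 / 19.0 = 20.789 mL/cmH2O.

20.8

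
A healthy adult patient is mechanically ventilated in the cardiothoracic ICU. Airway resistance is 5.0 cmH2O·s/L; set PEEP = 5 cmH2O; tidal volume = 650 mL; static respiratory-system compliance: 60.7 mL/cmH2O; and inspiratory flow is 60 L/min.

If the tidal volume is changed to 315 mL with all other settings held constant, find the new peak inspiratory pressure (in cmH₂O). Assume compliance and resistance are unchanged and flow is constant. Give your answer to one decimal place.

15.2

Flow: 60 L/min ÷ 60 = 1 L/s.
PIP = Vt/C + R·V̇ + PEEP (constant-flow equation of motion).
Only the elastic term changes: ΔPIP = ΔVt / C = (315 − 650) / 60.7 = -5.519 cmH2O.
Original PIP = 650/60.7 + 5.0×1 + 5 = 20.708 cmH2O; new PIP = 20.708 + (-5.519) = 15.189 cmH2O.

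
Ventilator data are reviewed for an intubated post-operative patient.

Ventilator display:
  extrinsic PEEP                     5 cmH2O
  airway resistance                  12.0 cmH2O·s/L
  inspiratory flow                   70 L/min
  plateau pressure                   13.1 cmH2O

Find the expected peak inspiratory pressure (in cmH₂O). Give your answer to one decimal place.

27.1

Flow: 70 L/min ÷ 60 = 1.1667 L/s.
PIP = Pplat + Raw × flow = 13.1 + 12.0 × 1.1667 = 13.1 + 14.0 = 27.1 cmH2O.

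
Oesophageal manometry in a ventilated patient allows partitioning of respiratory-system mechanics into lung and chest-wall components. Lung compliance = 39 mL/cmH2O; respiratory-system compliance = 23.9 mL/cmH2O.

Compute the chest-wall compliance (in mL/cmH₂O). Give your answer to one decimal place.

1/Ccw = 1/Crs − 1/CL.
1/Ccw = 1/23.9 − 1/39 = 0.0162.
Ccw = 61.728 mL/cmH2O.

61.7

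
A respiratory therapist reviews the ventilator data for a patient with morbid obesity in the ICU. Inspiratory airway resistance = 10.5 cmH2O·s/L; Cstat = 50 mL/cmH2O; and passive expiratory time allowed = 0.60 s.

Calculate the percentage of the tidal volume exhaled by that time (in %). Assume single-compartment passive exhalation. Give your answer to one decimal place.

τ = R × C = 10.5 × 50 mL/cmH2O = 10.5 × 0.050 L/cmH2O = 0.525 s.
Passive exhalation: V(t)/V₀ = e^(−t/τ) = e^(−0.60/0.525) = 0.3189.
Fraction exhaled = 1 − 0.3189 = 0.6811 → 68.11%.

68.1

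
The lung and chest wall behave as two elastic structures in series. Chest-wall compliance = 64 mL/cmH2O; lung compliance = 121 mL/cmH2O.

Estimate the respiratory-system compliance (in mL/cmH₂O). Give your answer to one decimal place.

41.9

Lung and chest wall are elastances in series: 1/Crs = 1/CL + 1/Ccw.
1/Crs = 1/121 + 1/64 = 0.02389.
Crs = 41.859 mL/cmH2O.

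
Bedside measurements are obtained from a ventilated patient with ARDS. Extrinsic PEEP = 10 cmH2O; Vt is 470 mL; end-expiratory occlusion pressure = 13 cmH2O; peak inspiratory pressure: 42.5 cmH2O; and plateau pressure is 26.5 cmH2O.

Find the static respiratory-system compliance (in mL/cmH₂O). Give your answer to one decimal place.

34.8

End-expiratory occlusion gives total PEEP = 13 cmH2O (intrinsic PEEP = 13 − 10 = 3). Use total PEEP for the elastic gradient.
Cstat = Vt / (Pplat − PEEPtotal) = 470 / (26.5 − 13) = 470 / 13.5 = 34.815 mL/cmH2O.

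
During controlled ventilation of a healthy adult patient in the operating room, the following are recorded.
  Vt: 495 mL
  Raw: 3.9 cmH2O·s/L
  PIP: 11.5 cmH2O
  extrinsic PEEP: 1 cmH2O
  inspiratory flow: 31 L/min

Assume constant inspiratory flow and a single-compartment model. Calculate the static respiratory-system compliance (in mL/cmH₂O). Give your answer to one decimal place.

58.3

Flow: 31 L/min ÷ 60 = 0.5167 L/s.
Equation of motion (constant flow): PIP = Vt/C + R·V̇ + PEEP.
Vt/C = PIP − R·V̇ − PEEP = 11.5 − 3.9×0.5167 − 1 = 11.5 − 2.015 − 1 = 8.485 cmH2O.
C = Vt / 8.485 = 495 / 8.485 = 58.338 mL/cmH2O.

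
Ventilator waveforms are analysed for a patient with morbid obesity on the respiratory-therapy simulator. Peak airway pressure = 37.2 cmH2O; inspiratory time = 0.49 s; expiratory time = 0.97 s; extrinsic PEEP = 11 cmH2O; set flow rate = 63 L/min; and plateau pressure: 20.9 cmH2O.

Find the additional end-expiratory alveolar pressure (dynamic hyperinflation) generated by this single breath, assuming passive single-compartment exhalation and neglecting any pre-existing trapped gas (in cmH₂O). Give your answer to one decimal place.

Flow: 63 L/min ÷ 60 = 1.05 L/s.
Vt = flow × Ti = 1.05 L/s × 0.49 s × 1000 mL/L = 514.5 mL.
R = (PIP − Pplat)/V̇ = (37.2 − 20.9) / 1.05 = 16.3/1.05 = 15.524 cmH2O·s/L.
C = Vt/(Pplat − PEEP) = 514.5 / (20.9 − 11) = 514.5/9.9 = 51.97 mL/cmH2O.
τ = R × C = 15.524 × 0.05197 L/cmH2O = 0.8068 s.
Fraction remaining = e^(−Te/τ) = e^(−0.97/0.8068) = 0.3005; trapped volume = 514.5 × 0.3005 = 154.61 mL.
Additional alveolar pressure from trapping ≈ V_trapped / C = 154.61 / 51.97 = 2.975 cmH2O.

3.0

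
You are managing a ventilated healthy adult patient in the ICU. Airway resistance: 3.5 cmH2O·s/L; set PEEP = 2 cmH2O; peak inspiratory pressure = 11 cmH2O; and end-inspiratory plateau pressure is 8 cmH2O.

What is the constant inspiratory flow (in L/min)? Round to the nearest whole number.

51

flow = (PIP − Pplat) / Raw = (11 − 8) / 3.5 = 0.8571 L/s × 60 = 51.426 L/min.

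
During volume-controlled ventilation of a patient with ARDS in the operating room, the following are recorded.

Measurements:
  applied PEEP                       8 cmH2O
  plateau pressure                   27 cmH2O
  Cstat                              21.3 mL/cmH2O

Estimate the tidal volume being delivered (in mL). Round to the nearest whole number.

405

Vt = Cstat × (Pplat − PEEP) = 21.3 × (27 − 8) = 21.3 × 19.0 = 404.7 mL.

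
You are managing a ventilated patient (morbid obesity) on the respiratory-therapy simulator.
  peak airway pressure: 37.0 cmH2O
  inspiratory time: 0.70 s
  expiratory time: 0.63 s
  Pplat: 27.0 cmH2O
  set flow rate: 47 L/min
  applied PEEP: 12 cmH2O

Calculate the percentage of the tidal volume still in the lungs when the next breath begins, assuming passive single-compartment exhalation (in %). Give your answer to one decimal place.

25.9

Flow: 47 L/min ÷ 60 = 0.7833 L/s.
Vt = flow × Ti = 0.7833 L/s × 0.70 s × 1000 mL/L = 548.31 mL.
R = (PIP − Pplat)/V̇ = (37.0 − 27.0) / 0.7833 = 10.0/0.7833 = 12.767 cmH2O·s/L.
C = Vt/(Pplat − PEEP) = 548.31 / (27.0 − 12) = 548.31/15.0 = 36.554 mL/cmH2O.
τ = R × C = 12.767 × 0.03655 L/cmH2O = 0.4666 s.
Fraction remaining at end-expiration = e^(−Te/τ) = e^(−0.63/0.4666) = 0.2592 → 25.92%.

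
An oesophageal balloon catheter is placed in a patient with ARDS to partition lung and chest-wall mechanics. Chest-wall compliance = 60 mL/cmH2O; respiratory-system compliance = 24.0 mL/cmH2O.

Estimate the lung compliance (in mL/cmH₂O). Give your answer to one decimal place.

1/CL = 1/Crs − 1/Ccw.
1/CL = 1/24.0 − 1/60 = 0.025.
CL = 40.0 mL/cmH2O.

40.0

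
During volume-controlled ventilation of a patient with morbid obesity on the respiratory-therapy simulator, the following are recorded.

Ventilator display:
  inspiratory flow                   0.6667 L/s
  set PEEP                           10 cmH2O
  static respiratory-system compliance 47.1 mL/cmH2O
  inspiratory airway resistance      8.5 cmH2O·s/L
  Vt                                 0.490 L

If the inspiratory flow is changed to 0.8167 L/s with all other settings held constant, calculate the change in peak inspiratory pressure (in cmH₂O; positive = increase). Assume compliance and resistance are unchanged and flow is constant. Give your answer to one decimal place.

PIP = Vt/C + R·V̇ + PEEP (constant-flow equation of motion).
Only the resistive term changes: ΔPIP = R × ΔV̇ = 8.5 × (0.8167 − 0.6667) = 8.5 × 0.15 = 1.275 cmH2O.

1.3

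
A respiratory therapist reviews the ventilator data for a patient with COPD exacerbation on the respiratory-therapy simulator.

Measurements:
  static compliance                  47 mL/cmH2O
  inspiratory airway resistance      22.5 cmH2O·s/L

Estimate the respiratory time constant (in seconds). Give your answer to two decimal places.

1.06

τ = R × C = 22.5 × 47 mL/cmH2O = 22.5 × 0.047 L/cmH2O = 1.058 s.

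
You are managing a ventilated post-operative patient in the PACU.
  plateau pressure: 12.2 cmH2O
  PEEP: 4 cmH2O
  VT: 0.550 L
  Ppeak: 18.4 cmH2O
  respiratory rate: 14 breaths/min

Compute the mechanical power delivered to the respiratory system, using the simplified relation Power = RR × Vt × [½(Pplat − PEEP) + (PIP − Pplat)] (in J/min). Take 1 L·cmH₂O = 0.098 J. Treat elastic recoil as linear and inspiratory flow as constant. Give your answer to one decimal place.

7.8

Per-breath work = Vt × [½(Pplat−PEEP) + (PIP−Pplat)] = 0.550 × [0.5×8.2 + 6.2] = 0.550 × 10.3 = 5.665 L·cmH2O.
Power = 14 × 5.665 = 79.31 L·cmH2O/min.
× 0.098 J/(L·cmH2O) → 7.772 J/min.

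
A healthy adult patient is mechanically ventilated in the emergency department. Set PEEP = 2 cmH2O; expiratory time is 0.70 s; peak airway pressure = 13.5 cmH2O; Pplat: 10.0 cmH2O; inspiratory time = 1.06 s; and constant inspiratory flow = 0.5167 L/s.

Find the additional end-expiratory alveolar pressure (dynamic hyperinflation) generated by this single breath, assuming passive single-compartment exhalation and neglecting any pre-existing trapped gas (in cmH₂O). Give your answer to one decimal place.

1.8

Vt = flow × Ti = 0.5167 L/s × 1.06 s × 1000 mL/L = 547.7 mL.
R = (PIP − Pplat)/V̇ = (13.5 − 10.0) / 0.5167 = 3.5/0.5167 = 6.774 cmH2O·s/L.
C = Vt/(Pplat − PEEP) = 547.7 / (10.0 − 2) = 547.7/8.0 = 68.463 mL/cmH2O.
τ = R × C = 6.774 × 0.06846 L/cmH2O = 0.4637 s.
Fraction remaining = e^(−Te/τ) = e^(−0.70/0.4637) = 0.221; trapped volume = 547.7 × 0.221 = 121.04 mL.
Additional alveolar pressure from trapping ≈ V_trapped / C = 121.04 / 68.463 = 1.768 cmH2O.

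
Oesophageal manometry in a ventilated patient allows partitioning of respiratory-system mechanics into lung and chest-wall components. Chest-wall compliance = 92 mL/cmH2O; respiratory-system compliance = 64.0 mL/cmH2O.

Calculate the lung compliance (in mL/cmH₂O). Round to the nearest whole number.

210

1/CL = 1/Crs − 1/Ccw.
1/CL = 1/64.0 − 1/92 = 0.004755.
CL = 210.3 mL/cmH2O.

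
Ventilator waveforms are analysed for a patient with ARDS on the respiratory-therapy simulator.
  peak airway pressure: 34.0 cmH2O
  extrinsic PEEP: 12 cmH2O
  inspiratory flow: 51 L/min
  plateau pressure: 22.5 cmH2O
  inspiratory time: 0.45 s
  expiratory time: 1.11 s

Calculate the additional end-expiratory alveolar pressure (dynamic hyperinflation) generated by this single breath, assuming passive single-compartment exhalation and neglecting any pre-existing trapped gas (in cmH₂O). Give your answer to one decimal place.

Flow: 51 L/min ÷ 60 = 0.85 L/s.
Vt = flow × Ti = 0.85 L/s × 0.45 s × 1000 mL/L = 382.5 mL.
R = (PIP − Pplat)/V̇ = (34.0 − 22.5) / 0.85 = 11.5/0.85 = 13.529 cmH2O·s/L.
C = Vt/(Pplat − PEEP) = 382.5 / (22.5 − 12) = 382.5/10.5 = 36.429 mL/cmH2O.
τ = R × C = 13.529 × 0.03643 L/cmH2O = 0.4929 s.
Fraction remaining = e^(−Te/τ) = e^(−1.11/0.4929) = 0.1052; trapped volume = 382.5 × 0.1052 = 40.239 mL.
Additional alveolar pressure from trapping ≈ V_trapped / C = 40.239 / 36.429 = 1.105 cmH2O.

1.1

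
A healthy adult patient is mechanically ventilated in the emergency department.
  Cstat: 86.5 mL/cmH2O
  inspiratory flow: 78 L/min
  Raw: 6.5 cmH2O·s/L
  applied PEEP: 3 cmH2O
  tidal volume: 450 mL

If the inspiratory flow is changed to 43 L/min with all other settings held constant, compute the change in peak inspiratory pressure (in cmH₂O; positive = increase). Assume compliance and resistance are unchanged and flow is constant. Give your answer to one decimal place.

Flow: 78 L/min ÷ 60 = 1.3 L/s.
New flow: 43 L/min ÷ 60 = 0.7167 L/s.
PIP = Vt/C + R·V̇ + PEEP (constant-flow equation of motion).
Only the resistive term changes: ΔPIP = R × ΔV̇ = 6.5 × (0.7167 − 1.3) = 6.5 × -0.5833 = -3.791 cmH2O.

-3.8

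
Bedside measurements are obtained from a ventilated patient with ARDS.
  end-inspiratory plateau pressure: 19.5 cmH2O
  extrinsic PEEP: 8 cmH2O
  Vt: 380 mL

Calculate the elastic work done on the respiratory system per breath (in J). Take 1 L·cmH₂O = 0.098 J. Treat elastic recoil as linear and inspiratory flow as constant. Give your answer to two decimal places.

Elastic work ≈ ½ × (Pplat − PEEP) × Vt = 0.5 × (19.5 − 8) × 0.380 L = 0.5 × 11.5 × 0.380 = 2.185 L·cmH2O.
× 0.098 J/(L·cmH2O) → 0.2141 J.

0.21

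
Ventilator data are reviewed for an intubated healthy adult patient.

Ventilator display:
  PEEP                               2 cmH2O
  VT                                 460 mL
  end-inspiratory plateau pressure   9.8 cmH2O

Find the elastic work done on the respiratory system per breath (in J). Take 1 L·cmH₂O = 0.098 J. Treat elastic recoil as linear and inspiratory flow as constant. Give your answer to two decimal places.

Elastic work ≈ ½ × (Pplat − PEEP) × Vt = 0.5 × (9.8 − 2) × 0.460 L = 0.5 × 7.8 × 0.460 = 1.794 L·cmH2O.
× 0.098 J/(L·cmH2O) → 0.1758 J.

0.18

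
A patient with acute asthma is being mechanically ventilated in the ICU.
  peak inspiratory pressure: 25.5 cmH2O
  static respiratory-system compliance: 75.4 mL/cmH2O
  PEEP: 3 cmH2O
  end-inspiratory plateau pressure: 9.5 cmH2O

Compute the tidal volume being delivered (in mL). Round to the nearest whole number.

490

Vt = Cstat × (Pplat − PEEP) = 75.4 × (9.5 − 3) = 75.4 × 6.5 = 490.1 mL.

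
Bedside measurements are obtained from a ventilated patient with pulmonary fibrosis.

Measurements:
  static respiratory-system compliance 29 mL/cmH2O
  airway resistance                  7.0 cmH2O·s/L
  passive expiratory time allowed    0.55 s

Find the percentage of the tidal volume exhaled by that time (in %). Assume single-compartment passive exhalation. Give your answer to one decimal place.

τ = R × C = 7.0 × 29 mL/cmH2O = 7.0 × 0.029 L/cmH2O = 0.203 s.
Passive exhalation: V(t)/V₀ = e^(−t/τ) = e^(−0.55/0.203) = 0.06658.
Fraction exhaled = 1 − 0.06658 = 0.9334 → 93.34%.

93.3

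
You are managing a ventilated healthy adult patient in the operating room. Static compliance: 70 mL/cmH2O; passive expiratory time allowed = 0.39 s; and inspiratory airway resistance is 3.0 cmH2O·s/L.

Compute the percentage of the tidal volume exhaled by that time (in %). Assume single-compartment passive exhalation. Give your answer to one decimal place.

τ = R × C = 3.0 × 70 mL/cmH2O = 3.0 × 0.070 L/cmH2O = 0.21 s.
Passive exhalation: V(t)/V₀ = e^(−t/τ) = e^(−0.39/0.21) = 0.1561.
Fraction exhaled = 1 − 0.1561 = 0.8439 → 84.39%.

84.4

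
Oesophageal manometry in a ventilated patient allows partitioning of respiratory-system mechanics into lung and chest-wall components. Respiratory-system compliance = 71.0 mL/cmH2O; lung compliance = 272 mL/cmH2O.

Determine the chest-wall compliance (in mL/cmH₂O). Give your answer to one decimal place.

96.1

1/Ccw = 1/Crs − 1/CL.
1/Ccw = 1/71.0 − 1/272 = 0.01041.
Ccw = 96.061 mL/cmH2O.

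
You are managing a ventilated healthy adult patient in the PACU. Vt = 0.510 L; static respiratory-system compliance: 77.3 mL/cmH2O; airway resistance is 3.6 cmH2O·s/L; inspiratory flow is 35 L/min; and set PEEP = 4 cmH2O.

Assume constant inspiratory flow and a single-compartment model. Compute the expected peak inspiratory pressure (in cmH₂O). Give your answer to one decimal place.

Flow: 35 L/min ÷ 60 = 0.5833 L/s.
Equation of motion (constant flow): PIP = Vt/C + R·V̇ + PEEP.
PIP = 510/77.3 + 3.6×0.5833 + 4 = 6.598 + 2.1 + 4 = 12.698 cmH2O.

12.7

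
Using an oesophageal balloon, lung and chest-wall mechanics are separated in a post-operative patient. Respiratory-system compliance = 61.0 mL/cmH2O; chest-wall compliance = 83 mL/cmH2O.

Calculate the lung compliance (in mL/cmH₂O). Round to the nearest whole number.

230

1/CL = 1/Crs − 1/Ccw.
1/CL = 1/61.0 − 1/83 = 0.004345.
CL = 230.15 mL/cmH2O.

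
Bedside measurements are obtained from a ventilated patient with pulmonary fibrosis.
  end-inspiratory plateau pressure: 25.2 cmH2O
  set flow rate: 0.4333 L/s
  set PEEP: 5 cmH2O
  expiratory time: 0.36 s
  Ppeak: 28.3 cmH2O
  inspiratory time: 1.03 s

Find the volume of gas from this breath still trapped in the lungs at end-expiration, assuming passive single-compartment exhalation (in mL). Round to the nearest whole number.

Vt = flow × Ti = 0.4333 L/s × 1.03 s × 1000 mL/L = 446.3 mL.
R = (PIP − Pplat)/V̇ = (28.3 − 25.2) / 0.4333 = 3.1/0.4333 = 7.154 cmH2O·s/L.
C = Vt/(Pplat − PEEP) = 446.3 / (25.2 − 5) = 446.3/20.2 = 22.094 mL/cmH2O.
τ = R × C = 7.154 × 0.02209 L/cmH2O = 0.158 s.
Fraction remaining = e^(−Te/τ) = e^(−0.36/0.158) = 0.1024.
Trapped volume = 446.3 × 0.1024 = 45.701 mL.

46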